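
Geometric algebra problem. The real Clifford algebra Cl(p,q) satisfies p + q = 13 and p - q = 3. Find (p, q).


We need p + q = 13 and p - q = 3.
Adding: 2p = 13 + 3 = 16, so p = 8.
Then q = 13 - 8 = 5.
(p, q) = (8, 5)


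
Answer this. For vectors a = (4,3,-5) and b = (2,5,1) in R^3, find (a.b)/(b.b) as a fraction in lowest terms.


Projection coefficient = (a . b) / (b . b)
a . b = 4*2 + 3*5 + (-5)*1
= 8 + 15 + (-5) = 18
b . b = 2^2 + 5^2 + 1^2
= 4 + 25 + 1 = 30
Coefficient = 18/30
In lowest terms: 3/5


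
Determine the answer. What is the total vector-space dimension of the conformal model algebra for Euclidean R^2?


The conformal model of R^2 uses Cl(3,1): the 2 Euclidean generators plus two extra orthogonal generators e+ (e+^2 = +1) and e- (e-^2 = -1), from which the null vectors e0, einf are built.
Number of generators m = 2 + 2 = 4.
dim Cl(p,q) = 2^m = 2^4 = 16


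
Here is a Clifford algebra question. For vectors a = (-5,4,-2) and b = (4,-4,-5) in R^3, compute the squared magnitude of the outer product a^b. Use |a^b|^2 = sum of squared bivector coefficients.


a wedge b = (a1*b2 - a2*b1)*e12 + (a1*b3 - a3*b1)*e13 + (a2*b3 - a3*b2)*e23
e12 coeff: (-5)*(-4) - 4*4 = 20 - 16 = 4
e13 coeff: (-5)*(-5) - (-2)*4 = 25 - (-8) = 33
e23 coeff: 4*(-5) - (-2)*(-4) = -20 - 8 = -28
|a wedge b|^2 = 4^2 + 33^2 + (-28)^2
= 16 + 1089 + 784
= 1889


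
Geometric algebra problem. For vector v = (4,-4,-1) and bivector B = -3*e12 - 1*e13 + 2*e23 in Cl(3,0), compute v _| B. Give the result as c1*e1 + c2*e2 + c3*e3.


Left contraction v _| B = <vB>_1 (grade-1 part of the geometric product vB).
Using e1_|e12 = e2, e2_|e12 = -e1, e1_|e13 = e3, e3_|e13 = -e1, e2_|e23 = e3, e3_|e23 = -e2:
e1 coeff: -v2*b12 - v3*b13 = -(-4)*(-3) - (-1)*(-1) = -13
e2 coeff: v1*b12 - v3*b23 = (4)*(-3) - (-1)*(2) = -10
e3 coeff: v1*b13 + v2*b23 = (4)*(-1) + (-4)*(2) = -12
v _| B = -13*e1 - 10*e2 - 12*e3


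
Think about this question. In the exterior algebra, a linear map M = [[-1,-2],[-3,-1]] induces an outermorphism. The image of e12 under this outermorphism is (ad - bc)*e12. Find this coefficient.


The outermorphism of a linear map f sends e1^e2 to f(e1)^f(e2).
f(e1) = -1*e1 - 3*e2
f(e2) = -2*e1 - 1*e2
f(e1) ^ f(e2) = (-1*e1 - 3*e2) ^ (-2*e1 - 1*e2)
= (-1)*(-1)*e12 + (-3)*(-2)*e21
= (1 - 6)*e12
= -5*e12
Coefficient = -5


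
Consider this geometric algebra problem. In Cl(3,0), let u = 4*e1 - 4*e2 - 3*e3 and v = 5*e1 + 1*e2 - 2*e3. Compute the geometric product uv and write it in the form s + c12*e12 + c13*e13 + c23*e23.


In Cl(3,0): e_i^2 = 1, e_ie_j = -e_je_i for i != j.
Scalar part = u . v = 4*5 + (-4)*1 + (-3)*(-2)
= 20 + (-4) + 6 = 22
e12 coeff = 4*1 - (-4)*5 = 4 - (-20) = 24
e13 coeff = 4*(-2) - (-3)*5 = -8 - (-15) = 7
e23 coeff = (-4)*(-2) - (-3)*1 = 8 - (-3) = 11
uv = 22 + 24*e12 + 7*e13 + 11*e23


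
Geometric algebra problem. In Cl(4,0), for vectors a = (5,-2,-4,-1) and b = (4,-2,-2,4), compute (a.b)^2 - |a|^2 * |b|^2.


a . b = 5*4 + (-2)*(-2) + (-4)*(-2) + (-1)*4
= 20 + 4 + 8 + (-4) = 28
|a|^2 = 5^2 + (-2)^2 + (-4)^2 + (-1)^2 = 46
|b|^2 = 4^2 + (-2)^2 + (-2)^2 + 4^2 = 40
(a.b)^2 = 28^2 = 784
|a|^2 * |b|^2 = 46 * 40 = 1840
Result = 784 - 1840 = -1056


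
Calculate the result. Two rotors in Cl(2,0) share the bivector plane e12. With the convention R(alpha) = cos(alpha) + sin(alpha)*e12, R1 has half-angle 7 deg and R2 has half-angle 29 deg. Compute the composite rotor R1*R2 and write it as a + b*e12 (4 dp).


Same-plane rotors commute and their half-angles add:
R1*R2 = cos(a1 + a2) + sin(a1 + a2)*e12.
a1 + a2 = 7 + 29 = 36 deg
cos(36 deg) = 0.8090
sin(36 deg) = 0.5878
R1*R2 = 0.8090 + 0.5878*e12


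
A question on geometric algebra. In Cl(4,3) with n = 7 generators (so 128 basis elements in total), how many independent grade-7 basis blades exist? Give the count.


Number of grade-k basis blades in Cl(p,q) with n = p + q is C(n, k).
n = 4 + 3 = 7
C(7, 7) = 7! / (7! * 0!)
= 5040 / (5040 * 1)
= 1


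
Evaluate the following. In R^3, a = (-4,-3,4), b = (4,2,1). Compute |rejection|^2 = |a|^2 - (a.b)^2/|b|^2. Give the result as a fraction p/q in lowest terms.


|a|^2 = (-4)^2 + (-3)^2 + 4^2 = 41
|b|^2 = 4^2 + 2^2 + 1^2 = 21
a . b = (-4)*4 + (-3)*2 + 4*1 = -18
(a.b)^2 = (-18)^2 = 324
|rej|^2 = 41 - 324/21
= (861 - 324)/21
= 537/21
In lowest terms: 179/7


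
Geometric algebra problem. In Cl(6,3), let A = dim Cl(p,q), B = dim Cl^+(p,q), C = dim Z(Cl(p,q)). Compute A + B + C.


n = 6 + 3 = 9
Total dim = 2^9 = 512
Even subalgebra dim = 2^8 = 256
n is odd, so center dim = 2
Sum = 512 + 256 + 2 = 770


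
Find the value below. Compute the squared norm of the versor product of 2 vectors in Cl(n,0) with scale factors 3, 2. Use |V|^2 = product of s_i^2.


Each vector v_i has |v_i|^2 = s_i^2
Squared scales: 3^2 = 9, 2^2 = 4
|V|^2 = 9 * 4
= 36


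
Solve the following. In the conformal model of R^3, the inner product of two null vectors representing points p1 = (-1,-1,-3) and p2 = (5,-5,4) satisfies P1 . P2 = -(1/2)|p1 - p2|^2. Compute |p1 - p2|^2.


p1 - p2 = (-6, 4, -7)
|p1 - p2|^2 = (-6)^2 + 4^2 + (-7)^2
= 36 + 16 + 49
= 101


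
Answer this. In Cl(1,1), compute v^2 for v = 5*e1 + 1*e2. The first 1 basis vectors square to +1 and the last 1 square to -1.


v^2 = sum of c_i^2 * e_i^2
Positive signature terms (e_i^2 = +1): 5^2 = 25
Negative signature terms (e_j^2 = -1): 1^2 = 1
v^2 = 25 - 1 = 24


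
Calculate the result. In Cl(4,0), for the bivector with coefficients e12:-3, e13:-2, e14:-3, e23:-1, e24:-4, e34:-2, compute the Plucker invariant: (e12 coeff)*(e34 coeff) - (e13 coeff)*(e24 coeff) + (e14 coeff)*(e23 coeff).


Plucker relation: af - be + cd
a*f = (-3)*(-2) = 6
b*e = (-2)*(-4) = 8
c*d = (-3)*(-1) = 3
af - be + cd = 6 - 8 + 3
= 1


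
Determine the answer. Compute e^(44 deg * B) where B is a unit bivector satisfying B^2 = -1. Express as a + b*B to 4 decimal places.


For a unit bivector B with B^2 = -1, the exponential series gives
e^(theta*B) = cos(theta) + sin(theta)*B (the GA analogue of Euler's formula).
theta = 44 degrees = 0.767945 rad
cos(44 deg) = 0.7193
sin(44 deg) = 0.6947
exp(theta*B) = 0.7193 + 0.6947*B


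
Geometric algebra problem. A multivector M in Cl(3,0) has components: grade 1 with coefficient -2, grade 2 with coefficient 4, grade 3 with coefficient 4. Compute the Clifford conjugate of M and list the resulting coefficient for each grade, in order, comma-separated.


Clifford conjugate sign for grade k: (-1)^(k(k+1)/2)
Grade 1: (-1)^(1*2/2) = (-1)^1 = -1, coeff -2 -> 2
Grade 2: (-1)^(2*3/2) = (-1)^3 = -1, coeff 4 -> -4
Grade 3: (-1)^(3*4/2) = (-1)^6 = 1, coeff 4 -> 4
Conjugated coefficients: 2, -4, 4


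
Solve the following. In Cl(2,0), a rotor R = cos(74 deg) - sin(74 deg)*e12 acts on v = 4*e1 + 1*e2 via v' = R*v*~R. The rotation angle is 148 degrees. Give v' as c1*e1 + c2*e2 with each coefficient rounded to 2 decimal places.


Rotor R = cos(74deg) - sin(74deg)*e12
Rotation angle theta = 2 * 74 = 148 degrees
v' = R*v*~R rotates v by theta.
cos(148deg) = -0.8480, sin(148deg) = 0.5299
v'_1 = 4*cos(148deg) - 1*sin(148deg)
= 4*(-0.8480) - 1*0.5299
= -3.92
v'_2 = 4*sin(148deg) + 1*cos(148deg)
= 4*0.5299 + 1*(-0.8480)
= 1.27
v' = -3.92*e1 + 1.27*e2


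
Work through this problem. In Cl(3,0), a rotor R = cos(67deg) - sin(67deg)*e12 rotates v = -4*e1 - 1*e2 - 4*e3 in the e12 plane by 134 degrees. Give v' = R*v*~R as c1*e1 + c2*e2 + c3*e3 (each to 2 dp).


Rotor R = cos(67deg) - sin(67deg)*e12
Rotation angle theta = 2 * 67 = 134 degrees in the e12 plane (e1 -> e2).
The component perpendicular to the plane (e3) is invariant: v'_3 = v3 = -4.00
cos(134deg) = -0.6947, sin(134deg) = 0.7193
v'_1 = v1*cos(theta) - v2*sin(theta) = -4*(-0.6947) - (-1)*0.7193 = 3.50
v'_2 = v1*sin(theta) + v2*cos(theta) = -4*0.7193 + (-1)*(-0.6947) = -2.18
v' = 3.50*e1 - 2.18*e2 - 4.00*e3


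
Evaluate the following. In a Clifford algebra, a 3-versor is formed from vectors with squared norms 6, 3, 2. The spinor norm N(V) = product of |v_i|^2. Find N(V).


Spinor norm N(V) = |v1|^2 * |v2|^2 * ... * |v3|^2
= 6 * 3 * 2
Running product: 6, 18, 36
N(V) = 36


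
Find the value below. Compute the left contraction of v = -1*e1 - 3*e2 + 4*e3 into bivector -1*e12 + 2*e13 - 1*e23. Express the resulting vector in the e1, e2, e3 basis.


Left contraction v _| B = <vB>_1 (grade-1 part of the geometric product vB).
Using e1_|e12 = e2, e2_|e12 = -e1, e1_|e13 = e3, e3_|e13 = -e1, e2_|e23 = e3, e3_|e23 = -e2:
e1 coeff: -v2*b12 - v3*b13 = -(-3)*(-1) - (4)*(2) = -11
e2 coeff: v1*b12 - v3*b23 = (-1)*(-1) - (4)*(-1) = 5
e3 coeff: v1*b13 + v2*b23 = (-1)*(2) + (-3)*(-1) = 1
v _| B = -11*e1 + 5*e2 + 1*e3


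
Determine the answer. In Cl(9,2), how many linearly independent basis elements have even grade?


Even subalgebra dimension = 2^(n-1)
n = 9 + 2 = 11
2^(11 - 1) = 2^10 = 1024
Verification: sum of C(11,k) for even k = 1 + 55 + 330 + 462 + 165 + 11 = 1024
Result = 1024


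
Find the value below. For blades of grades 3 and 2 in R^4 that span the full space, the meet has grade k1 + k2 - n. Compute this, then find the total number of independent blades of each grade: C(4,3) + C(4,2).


Meet grade = grade(A) + grade(B) - n
= 3 + 2 - 4 = 1
C(4,3) = 4
C(4,2) = 6
dim_A + dim_B = 4 + 6 = 10


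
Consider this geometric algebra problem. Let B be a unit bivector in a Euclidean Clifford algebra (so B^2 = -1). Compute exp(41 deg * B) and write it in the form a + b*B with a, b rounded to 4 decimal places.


For a unit bivector B with B^2 = -1, the exponential series gives
e^(theta*B) = cos(theta) + sin(theta)*B (the GA analogue of Euler's formula).
theta = 41 degrees = 0.715585 rad
cos(41 deg) = 0.7547
sin(41 deg) = 0.6561
exp(theta*B) = 0.7547 + 0.6561*B


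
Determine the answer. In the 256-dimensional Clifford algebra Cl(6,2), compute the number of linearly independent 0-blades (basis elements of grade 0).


Number of grade-k basis blades in Cl(p,q) with n = p + q is C(n, k).
n = 6 + 2 = 8
C(8, 0) = 8! / (0! * 8!)
= 40320 / (1 * 40320)
= 1


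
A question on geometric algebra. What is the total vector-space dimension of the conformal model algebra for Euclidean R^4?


The conformal model of R^4 uses Cl(5,1): the 4 Euclidean generators plus two extra orthogonal generators e+ (e+^2 = +1) and e- (e-^2 = -1), from which the null vectors e0, einf are built.
Number of generators m = 4 + 2 = 6.
dim Cl(p,q) = 2^m = 2^6 = 64


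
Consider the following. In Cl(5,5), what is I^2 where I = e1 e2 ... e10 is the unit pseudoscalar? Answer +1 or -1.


The pseudoscalar I = e1...e_n (product of all n generators) of Cl(p,q) satisfies I^2 = (-1)^(q + n(n-1)/2).
p = 5, q = 5, n = p + q = 10
n(n-1)/2 = 10 * 9 / 2 = 45
Exponent = q + n(n-1)/2 = 5 + 45 = 50
I^2 = (-1)^50 = +1


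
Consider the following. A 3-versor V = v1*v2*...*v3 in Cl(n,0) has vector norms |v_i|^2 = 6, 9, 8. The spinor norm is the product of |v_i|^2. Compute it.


Spinor norm N(V) = |v1|^2 * |v2|^2 * ... * |v3|^2
= 6 * 9 * 8
Running product: 6, 54, 432
N(V) = 432


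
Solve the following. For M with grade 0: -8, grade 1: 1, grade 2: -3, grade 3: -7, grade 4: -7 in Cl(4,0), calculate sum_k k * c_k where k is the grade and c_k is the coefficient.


Grade-weighted sum = sum of grade_k * coefficient_k
0*(-8) = 0
1*1 = 1
2*(-3) = -6
3*(-7) = -21
4*(-7) = -28
Total = 0 + 1 + (-6) + (-21) + (-28) = -54


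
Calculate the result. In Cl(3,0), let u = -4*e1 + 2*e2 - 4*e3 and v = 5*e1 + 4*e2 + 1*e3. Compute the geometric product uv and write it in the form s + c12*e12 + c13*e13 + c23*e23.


In Cl(3,0): e_i^2 = 1, e_ie_j = -e_je_i for i != j.
Scalar part = u . v = (-4)*5 + 2*4 + (-4)*1
= -20 + 8 + (-4) = -16
e12 coeff = (-4)*4 - 2*5 = -16 - 10 = -26
e13 coeff = (-4)*1 - (-4)*5 = -4 - (-20) = 16
e23 coeff = 2*1 - (-4)*4 = 2 - (-16) = 18
uv = -16 - 26*e12 + 16*e13 + 18*e23


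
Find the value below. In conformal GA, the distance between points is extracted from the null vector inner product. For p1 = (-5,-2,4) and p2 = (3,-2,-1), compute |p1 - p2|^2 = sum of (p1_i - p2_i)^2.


p1 - p2 = (-8, 0, 5)
|p1 - p2|^2 = (-8)^2 + 0^2 + 5^2
= 64 + 0 + 25
= 89


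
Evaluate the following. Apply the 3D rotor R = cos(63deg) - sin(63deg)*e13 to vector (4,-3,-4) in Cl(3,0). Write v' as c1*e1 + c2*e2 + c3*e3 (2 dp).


Rotor R = cos(63deg) - sin(63deg)*e13
Rotation angle theta = 2 * 63 = 126 degrees in the e13 plane (e1 -> e3).
The component perpendicular to the plane (e2) is invariant: v'_2 = v2 = -3.00
cos(126deg) = -0.5878, sin(126deg) = 0.8090
v'_1 = v1*cos(theta) - v3*sin(theta) = 4*(-0.5878) - (-4)*0.8090 = 0.88
v'_3 = v1*sin(theta) + v3*cos(theta) = 4*0.8090 + (-4)*(-0.5878) = 5.59
v' = 0.88*e1 - 3.00*e2 + 5.59*e3


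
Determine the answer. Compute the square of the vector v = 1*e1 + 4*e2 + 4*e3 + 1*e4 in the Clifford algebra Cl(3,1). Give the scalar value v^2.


v^2 = sum of c_i^2 * e_i^2
Positive signature terms (e_i^2 = +1): 1^2 + 4^2 + 4^2 = 33
Negative signature terms (e_j^2 = -1): 1^2 = 1
v^2 = 33 - 1 = 32


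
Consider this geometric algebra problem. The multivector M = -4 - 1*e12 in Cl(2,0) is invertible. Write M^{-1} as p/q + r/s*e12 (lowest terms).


M = -4 - 1*e12, where e12^2 = -1.
Since M commutes with its reverse ~M = a - b*e12, M * ~M = a^2 - b^2*e12^2 = a^2 + b^2.
So M^{-1} = ~M / (a^2 + b^2) = (a - b*e12)/(a^2 + b^2).
a^2 + b^2 = 16 + 1 = 17
Scalar part = -4/17 = -4/17
Bivector coeff = 1/17 = 1/17
M^{-1} = -4/17 + 1/17*e12


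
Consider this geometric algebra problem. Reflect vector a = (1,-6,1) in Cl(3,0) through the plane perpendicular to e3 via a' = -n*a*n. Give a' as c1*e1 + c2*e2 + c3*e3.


Reflection formula: a' = -n*a*n, with n = e3 (unit vector, n^2 = 1).
For reflection through hyperplane perp to e3:
The component along e3 flips sign, others stay.
a = (1, -6, 1)
a' = (1, -6, -1)
a' = 1*e1 - 6*e2 - 1*e3


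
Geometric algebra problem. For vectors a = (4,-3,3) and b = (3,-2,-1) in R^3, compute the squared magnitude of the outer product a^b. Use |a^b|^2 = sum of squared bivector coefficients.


a wedge b = (a1*b2 - a2*b1)*e12 + (a1*b3 - a3*b1)*e13 + (a2*b3 - a3*b2)*e23
e12 coeff: 4*(-2) - (-3)*3 = -8 - (-9) = 1
e13 coeff: 4*(-1) - 3*3 = -4 - 9 = -13
e23 coeff: (-3)*(-1) - 3*(-2) = 3 - (-6) = 9
|a wedge b|^2 = 1^2 + (-13)^2 + 9^2
= 1 + 169 + 81
= 251


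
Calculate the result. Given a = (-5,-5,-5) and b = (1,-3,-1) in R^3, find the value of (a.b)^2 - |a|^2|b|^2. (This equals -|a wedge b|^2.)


a . b = (-5)*1 + (-5)*(-3) + (-5)*(-1)
= -5 + 15 + 5 = 15
|a|^2 = (-5)^2 + (-5)^2 + (-5)^2 = 75
|b|^2 = 1^2 + (-3)^2 + (-1)^2 = 11
(a.b)^2 = 15^2 = 225
|a|^2 * |b|^2 = 75 * 11 = 825
Result = 225 - 825 = -600


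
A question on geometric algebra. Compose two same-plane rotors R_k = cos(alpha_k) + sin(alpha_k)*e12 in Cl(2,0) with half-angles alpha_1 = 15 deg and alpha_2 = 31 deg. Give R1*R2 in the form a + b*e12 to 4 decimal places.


Same-plane rotors commute and their half-angles add:
R1*R2 = cos(a1 + a2) + sin(a1 + a2)*e12.
a1 + a2 = 15 + 31 = 46 deg
cos(46 deg) = 0.6947
sin(46 deg) = 0.7193
R1*R2 = 0.6947 + 0.7193*e12


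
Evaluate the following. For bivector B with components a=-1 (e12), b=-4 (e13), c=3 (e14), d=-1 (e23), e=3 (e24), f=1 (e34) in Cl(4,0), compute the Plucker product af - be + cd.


Plucker relation: af - be + cd
a*f = (-1)*1 = -1
b*e = (-4)*3 = -12
c*d = 3*(-1) = -3
af - be + cd = -1 - (-12) + (-3)
= 8


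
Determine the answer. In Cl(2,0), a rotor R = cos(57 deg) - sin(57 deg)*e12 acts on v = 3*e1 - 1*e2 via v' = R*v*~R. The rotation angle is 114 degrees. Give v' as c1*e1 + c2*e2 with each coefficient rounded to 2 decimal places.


Rotor R = cos(57deg) - sin(57deg)*e12
Rotation angle theta = 2 * 57 = 114 degrees
v' = R*v*~R rotates v by theta.
cos(114deg) = -0.4067, sin(114deg) = 0.9135
v'_1 = 3*cos(114deg) - (-1)*sin(114deg)
= 3*(-0.4067) - (-1)*0.9135
= -0.31
v'_2 = 3*sin(114deg) + (-1)*cos(114deg)
= 3*0.9135 + (-1)*(-0.4067)
= 3.15
v' = -0.31*e1 + 3.15*e2


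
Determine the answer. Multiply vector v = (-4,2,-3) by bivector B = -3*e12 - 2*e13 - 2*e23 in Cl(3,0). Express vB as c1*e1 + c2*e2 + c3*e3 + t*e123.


vB has grade-1 (vector) and grade-3 (trivector) parts: vB = (v _| B) + (v ^ B).
Vector part <vB>_1:
  e1: -v2*b12 - v3*b13 = -(2)*(-3) - (-3)*(-2) = 0
  e2: v1*b12 - v3*b23 = (-4)*(-3) - (-3)*(-2) = 6
  e3: v1*b13 + v2*b23 = (-4)*(-2) + (2)*(-2) = 4
Trivector part <vB>_3:
  e123: v1*b23 - v2*b13 + v3*b12 = (-4)*(-2) - (2)*(-2) + (-3)*(-3) = 21
vB = 0*e1 + 6*e2 + 4*e3 + 21*e123


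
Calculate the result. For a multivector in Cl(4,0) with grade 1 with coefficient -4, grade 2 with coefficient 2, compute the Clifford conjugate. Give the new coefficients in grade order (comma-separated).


Clifford conjugate sign for grade k: (-1)^(k(k+1)/2)
Grade 1: (-1)^(1*2/2) = (-1)^1 = -1, coeff -4 -> 4
Grade 2: (-1)^(2*3/2) = (-1)^3 = -1, coeff 2 -> -2
Conjugated coefficients: 4, -2


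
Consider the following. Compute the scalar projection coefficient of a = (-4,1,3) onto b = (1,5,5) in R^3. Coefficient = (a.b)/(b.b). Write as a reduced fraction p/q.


Projection coefficient = (a . b) / (b . b)
a . b = (-4)*1 + 1*5 + 3*5
= -4 + 5 + 15 = 16
b . b = 1^2 + 5^2 + 5^2
= 1 + 25 + 25 = 51
Coefficient = 16/51
In lowest terms: 16/51


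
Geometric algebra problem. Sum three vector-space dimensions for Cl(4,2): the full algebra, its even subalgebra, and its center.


n = 4 + 2 = 6
Total dim = 2^6 = 64
Even subalgebra dim = 2^5 = 32
n is even, so center dim = 1
Sum = 64 + 32 + 1 = 97


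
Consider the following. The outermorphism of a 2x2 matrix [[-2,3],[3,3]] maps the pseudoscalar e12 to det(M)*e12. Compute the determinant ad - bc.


The outermorphism of a linear map f sends e1^e2 to f(e1)^f(e2).
f(e1) = -2*e1 + 3*e2
f(e2) = 3*e1 + 3*e2
f(e1) ^ f(e2) = (-2*e1 + 3*e2) ^ (3*e1 + 3*e2)
= (-2)*3*e12 + 3*3*e21
= (-6 - 9)*e12
= -15*e12
Coefficient = -15


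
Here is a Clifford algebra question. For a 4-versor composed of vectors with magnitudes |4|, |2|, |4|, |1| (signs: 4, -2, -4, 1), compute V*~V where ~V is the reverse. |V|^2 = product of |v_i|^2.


Each vector v_i has |v_i|^2 = s_i^2
Squared scales: 4^2 = 16, (-2)^2 = 4, (-4)^2 = 16, 1^2 = 1
|V|^2 = 16 * 4 * 16 * 1
= 1024


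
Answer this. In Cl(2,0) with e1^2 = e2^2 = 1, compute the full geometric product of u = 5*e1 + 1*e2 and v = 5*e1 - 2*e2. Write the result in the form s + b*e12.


Expand: (5*e1 + 1*e2)(5*e1 - 2*e2)
= 5*5*e1e1 + 5*(-2)*e1e2 + 1*5*e2e1 + 1*(-2)*e2e2
Using e1^2 = e2^2 = 1, e2e1 = -e1e2:
Scalar part s = 5*5 + 1*(-2) = 25 + (-2) = 23
Bivector part b = 5*(-2) - 1*5 = -10 - 5 = -15
uv = 23 - 15*e12


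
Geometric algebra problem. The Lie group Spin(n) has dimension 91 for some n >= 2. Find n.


dim Spin(n) = dim so(n) = n(n-1)/2.
Solve n(n-1)/2 = 91, i.e. n^2 - n - 182 = 0.
Discriminant = 1 + 8*91 = 729
n = (1 + sqrt(729))/2 = (1 + 27)/2 = 14


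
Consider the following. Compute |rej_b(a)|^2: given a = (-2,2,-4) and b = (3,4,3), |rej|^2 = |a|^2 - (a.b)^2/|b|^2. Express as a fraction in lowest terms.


|a|^2 = (-2)^2 + 2^2 + (-4)^2 = 24
|b|^2 = 3^2 + 4^2 + 3^2 = 34
a . b = (-2)*3 + 2*4 + (-4)*3 = -10
(a.b)^2 = (-10)^2 = 100
|rej|^2 = 24 - 100/34
= (816 - 100)/34
= 716/34
In lowest terms: 358/17


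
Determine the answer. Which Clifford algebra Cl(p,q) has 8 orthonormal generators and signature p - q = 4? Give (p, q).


We need p + q = 8 and p - q = 4.
Adding: 2p = 8 + 4 = 12, so p = 6.
Then q = 8 - 6 = 2.
(p, q) = (6, 2)


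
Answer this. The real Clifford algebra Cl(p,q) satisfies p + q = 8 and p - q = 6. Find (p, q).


We need p + q = 8 and p - q = 6.
Adding: 2p = 8 + 6 = 14, so p = 7.
Then q = 8 - 7 = 1.
(p, q) = (7, 1)


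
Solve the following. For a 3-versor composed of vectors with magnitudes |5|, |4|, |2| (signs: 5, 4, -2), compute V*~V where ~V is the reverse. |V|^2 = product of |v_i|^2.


Each vector v_i has |v_i|^2 = s_i^2
Squared scales: 5^2 = 25, 4^2 = 16, (-2)^2 = 4
|V|^2 = 25 * 16 * 4
= 1600


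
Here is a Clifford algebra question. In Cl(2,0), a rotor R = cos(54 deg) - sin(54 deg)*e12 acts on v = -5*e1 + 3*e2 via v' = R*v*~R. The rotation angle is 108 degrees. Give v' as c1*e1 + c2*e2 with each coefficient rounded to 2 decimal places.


Rotor R = cos(54deg) - sin(54deg)*e12
Rotation angle theta = 2 * 54 = 108 degrees
v' = R*v*~R rotates v by theta.
cos(108deg) = -0.3090, sin(108deg) = 0.9511
v'_1 = -5*cos(108deg) - 3*sin(108deg)
= -5*(-0.3090) - 3*0.9511
= -1.31
v'_2 = -5*sin(108deg) + 3*cos(108deg)
= -5*0.9511 + 3*(-0.3090)
= -5.68
v' = -1.31*e1 - 5.68*e2


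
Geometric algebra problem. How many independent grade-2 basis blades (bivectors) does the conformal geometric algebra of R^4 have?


The conformal model of R^4 uses Cl(5,1) with m = 4 + 2 = 6 generators.
Number of grade-2 blades = C(m, 2) = C(6, 2)
= 6*5/2 = 15


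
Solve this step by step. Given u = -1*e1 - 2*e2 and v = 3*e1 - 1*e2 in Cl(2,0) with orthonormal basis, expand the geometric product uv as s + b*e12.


Expand: (-1*e1 - 2*e2)(3*e1 - 1*e2)
= (-1)*3*e1e1 + (-1)*(-1)*e1e2 + (-2)*3*e2e1 + (-2)*(-1)*e2e2
Using e1^2 = e2^2 = 1, e2e1 = -e1e2:
Scalar part s = (-1)*3 + (-2)*(-1) = -3 + 2 = -1
Bivector part b = (-1)*(-1) - (-2)*3 = 1 - (-6) = 7
uv = -1 + 7*e12


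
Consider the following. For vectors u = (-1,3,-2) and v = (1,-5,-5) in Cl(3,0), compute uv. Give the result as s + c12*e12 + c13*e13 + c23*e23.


In Cl(3,0): e_i^2 = 1, e_ie_j = -e_je_i for i != j.
Scalar part = u . v = (-1)*1 + 3*(-5) + (-2)*(-5)
= -1 + (-15) + 10 = -6
e12 coeff = (-1)*(-5) - 3*1 = 5 - 3 = 2
e13 coeff = (-1)*(-5) - (-2)*1 = 5 - (-2) = 7
e23 coeff = 3*(-5) - (-2)*(-5) = -15 - 10 = -25
uv = -6 + 2*e12 + 7*e13 - 25*e23


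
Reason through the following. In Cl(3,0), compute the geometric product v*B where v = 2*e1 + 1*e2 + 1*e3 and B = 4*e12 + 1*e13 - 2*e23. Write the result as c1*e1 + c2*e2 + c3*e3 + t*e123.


vB has grade-1 (vector) and grade-3 (trivector) parts: vB = (v _| B) + (v ^ B).
Vector part <vB>_1:
  e1: -v2*b12 - v3*b13 = -(1)*(4) - (1)*(1) = -5
  e2: v1*b12 - v3*b23 = (2)*(4) - (1)*(-2) = 10
  e3: v1*b13 + v2*b23 = (2)*(1) + (1)*(-2) = 0
Trivector part <vB>_3:
  e123: v1*b23 - v2*b13 + v3*b12 = (2)*(-2) - (1)*(1) + (1)*(4) = -1
vB = -5*e1 + 10*e2 + 0*e3 - 1*e123


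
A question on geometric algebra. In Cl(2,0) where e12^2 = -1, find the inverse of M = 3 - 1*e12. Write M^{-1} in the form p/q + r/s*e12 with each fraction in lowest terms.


M = 3 - 1*e12, where e12^2 = -1.
Since M commutes with its reverse ~M = a - b*e12, M * ~M = a^2 - b^2*e12^2 = a^2 + b^2.
So M^{-1} = ~M / (a^2 + b^2) = (a - b*e12)/(a^2 + b^2).
a^2 + b^2 = 9 + 1 = 10
Scalar part = 3/10 = 3/10
Bivector coeff = 1/10 = 1/10
M^{-1} = 3/10 + 1/10*e12


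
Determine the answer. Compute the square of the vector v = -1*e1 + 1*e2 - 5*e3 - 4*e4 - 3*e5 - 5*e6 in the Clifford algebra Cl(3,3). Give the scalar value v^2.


v^2 = sum of c_i^2 * e_i^2
Positive signature terms (e_i^2 = +1): (-1)^2 + 1^2 + (-5)^2 = 27
Negative signature terms (e_j^2 = -1): (-4)^2 + (-3)^2 + (-5)^2 = 50
v^2 = 27 - 50 = -23


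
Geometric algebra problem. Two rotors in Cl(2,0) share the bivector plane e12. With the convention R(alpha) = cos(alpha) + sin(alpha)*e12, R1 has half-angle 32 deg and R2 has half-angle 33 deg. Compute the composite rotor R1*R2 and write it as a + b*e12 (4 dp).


Same-plane rotors commute and their half-angles add:
R1*R2 = cos(a1 + a2) + sin(a1 + a2)*e12.
a1 + a2 = 32 + 33 = 65 deg
cos(65 deg) = 0.4226
sin(65 deg) = 0.9063
R1*R2 = 0.4226 + 0.9063*e12


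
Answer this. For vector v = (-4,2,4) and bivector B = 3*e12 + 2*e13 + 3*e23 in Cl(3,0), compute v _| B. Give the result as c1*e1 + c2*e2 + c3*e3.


Left contraction v _| B = <vB>_1 (grade-1 part of the geometric product vB).
Using e1_|e12 = e2, e2_|e12 = -e1, e1_|e13 = e3, e3_|e13 = -e1, e2_|e23 = e3, e3_|e23 = -e2:
e1 coeff: -v2*b12 - v3*b13 = -(2)*(3) - (4)*(2) = -14
e2 coeff: v1*b12 - v3*b23 = (-4)*(3) - (4)*(3) = -24
e3 coeff: v1*b13 + v2*b23 = (-4)*(2) + (2)*(3) = -2
v _| B = -14*e1 - 24*e2 - 2*e3


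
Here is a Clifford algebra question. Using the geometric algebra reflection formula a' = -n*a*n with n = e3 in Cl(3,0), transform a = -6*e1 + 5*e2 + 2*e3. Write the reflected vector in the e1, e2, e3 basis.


Reflection formula: a' = -n*a*n, with n = e3 (unit vector, n^2 = 1).
For reflection through hyperplane perp to e3:
The component along e3 flips sign, others stay.
a = (-6, 5, 2)
a' = (-6, 5, -2)
a' = -6*e1 + 5*e2 - 2*e3


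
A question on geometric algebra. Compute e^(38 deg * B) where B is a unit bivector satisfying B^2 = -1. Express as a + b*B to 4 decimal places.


For a unit bivector B with B^2 = -1, the exponential series gives
e^(theta*B) = cos(theta) + sin(theta)*B (the GA analogue of Euler's formula).
theta = 38 degrees = 0.663225 rad
cos(38 deg) = 0.7880
sin(38 deg) = 0.6157
exp(theta*B) = 0.7880 + 0.6157*B


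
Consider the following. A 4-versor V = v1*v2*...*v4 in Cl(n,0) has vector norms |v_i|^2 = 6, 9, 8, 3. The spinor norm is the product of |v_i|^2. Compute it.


Spinor norm N(V) = |v1|^2 * |v2|^2 * ... * |v4|^2
= 6 * 9 * 8 * 3
Running product: 6, 54, 432, 1296
N(V) = 1296


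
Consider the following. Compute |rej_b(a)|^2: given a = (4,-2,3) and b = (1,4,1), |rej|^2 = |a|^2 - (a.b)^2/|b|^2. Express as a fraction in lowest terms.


|a|^2 = 4^2 + (-2)^2 + 3^2 = 29
|b|^2 = 1^2 + 4^2 + 1^2 = 18
a . b = 4*1 + (-2)*4 + 3*1 = -1
(a.b)^2 = (-1)^2 = 1
|rej|^2 = 29 - 1/18
= (522 - 1)/18
= 521/18
In lowest terms: 521/18


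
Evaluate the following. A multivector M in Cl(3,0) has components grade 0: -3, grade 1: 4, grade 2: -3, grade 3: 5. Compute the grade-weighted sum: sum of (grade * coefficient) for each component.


Grade-weighted sum = sum of grade_k * coefficient_k
0*(-3) = 0
1*4 = 4
2*(-3) = -6
3*5 = 15
Total = 0 + 4 + (-6) + 15 = 13


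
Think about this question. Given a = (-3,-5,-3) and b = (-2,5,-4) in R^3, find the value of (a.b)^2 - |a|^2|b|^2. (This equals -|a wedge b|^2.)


a . b = (-3)*(-2) + (-5)*5 + (-3)*(-4)
= 6 + (-25) + 12 = -7
|a|^2 = (-3)^2 + (-5)^2 + (-3)^2 = 43
|b|^2 = (-2)^2 + 5^2 + (-4)^2 = 45
(a.b)^2 = (-7)^2 = 49
|a|^2 * |b|^2 = 43 * 45 = 1935
Result = 49 - 1935 = -1886


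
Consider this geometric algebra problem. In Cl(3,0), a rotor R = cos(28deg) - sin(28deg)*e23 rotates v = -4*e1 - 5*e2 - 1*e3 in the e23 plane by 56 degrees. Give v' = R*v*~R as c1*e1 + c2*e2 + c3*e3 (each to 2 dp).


Rotor R = cos(28deg) - sin(28deg)*e23
Rotation angle theta = 2 * 28 = 56 degrees in the e23 plane (e2 -> e3).
The component perpendicular to the plane (e1) is invariant: v'_1 = v1 = -4.00
cos(56deg) = 0.5592, sin(56deg) = 0.8290
v'_2 = v2*cos(theta) - v3*sin(theta) = -5*0.5592 - (-1)*0.8290 = -1.97
v'_3 = v2*sin(theta) + v3*cos(theta) = -5*0.8290 + (-1)*0.5592 = -4.70
v' = -4.00*e1 - 1.97*e2 - 4.70*e3


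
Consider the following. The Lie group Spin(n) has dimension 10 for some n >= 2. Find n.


dim Spin(n) = dim so(n) = n(n-1)/2.
Solve n(n-1)/2 = 10, i.e. n^2 - n - 20 = 0.
Discriminant = 1 + 8*10 = 81
n = (1 + sqrt(81))/2 = (1 + 9)/2 = 5


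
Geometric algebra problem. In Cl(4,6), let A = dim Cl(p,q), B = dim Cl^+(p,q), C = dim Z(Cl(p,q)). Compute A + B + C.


n = 4 + 6 = 10
Total dim = 2^10 = 1024
Even subalgebra dim = 2^9 = 512
n is even, so center dim = 1
Sum = 1024 + 512 + 1 = 1537


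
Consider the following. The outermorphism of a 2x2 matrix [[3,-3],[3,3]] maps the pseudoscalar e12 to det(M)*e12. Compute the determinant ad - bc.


The outermorphism of a linear map f sends e1^e2 to f(e1)^f(e2).
f(e1) = 3*e1 + 3*e2
f(e2) = -3*e1 + 3*e2
f(e1) ^ f(e2) = (3*e1 + 3*e2) ^ (-3*e1 + 3*e2)
= 3*3*e12 + 3*(-3)*e21
= (9 - (-9))*e12
= 18*e12
Coefficient = 18


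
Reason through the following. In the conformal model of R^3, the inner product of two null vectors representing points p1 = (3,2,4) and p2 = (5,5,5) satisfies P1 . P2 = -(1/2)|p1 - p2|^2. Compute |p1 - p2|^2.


p1 - p2 = (-2, -3, -1)
|p1 - p2|^2 = (-2)^2 + (-3)^2 + (-1)^2
= 4 + 9 + 1
= 14


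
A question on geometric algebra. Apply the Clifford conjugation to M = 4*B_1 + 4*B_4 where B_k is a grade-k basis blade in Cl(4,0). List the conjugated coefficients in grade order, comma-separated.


Clifford conjugate sign for grade k: (-1)^(k(k+1)/2)
Grade 1: (-1)^(1*2/2) = (-1)^1 = -1, coeff 4 -> -4
Grade 4: (-1)^(4*5/2) = (-1)^10 = 1, coeff 4 -> 4
Conjugated coefficients: -4, 4


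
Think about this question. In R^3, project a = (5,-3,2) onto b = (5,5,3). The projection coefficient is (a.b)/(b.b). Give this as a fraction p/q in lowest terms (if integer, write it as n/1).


Projection coefficient = (a . b) / (b . b)
a . b = 5*5 + (-3)*5 + 2*3
= 25 + (-15) + 6 = 16
b . b = 5^2 + 5^2 + 3^2
= 25 + 25 + 9 = 59
Coefficient = 16/59
In lowest terms: 16/59


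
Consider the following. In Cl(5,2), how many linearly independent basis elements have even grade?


Even subalgebra dimension = 2^(n-1)
n = 5 + 2 = 7
2^(7 - 1) = 2^6 = 64
Verification: sum of C(7,k) for even k = 1 + 21 + 35 + 7 = 64
Result = 64


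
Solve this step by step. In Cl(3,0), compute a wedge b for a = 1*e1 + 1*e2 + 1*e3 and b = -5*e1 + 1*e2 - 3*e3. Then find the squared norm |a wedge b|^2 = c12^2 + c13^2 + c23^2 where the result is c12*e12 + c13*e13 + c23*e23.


a wedge b = (a1*b2 - a2*b1)*e12 + (a1*b3 - a3*b1)*e13 + (a2*b3 - a3*b2)*e23
e12 coeff: 1*1 - 1*(-5) = 1 - (-5) = 6
e13 coeff: 1*(-3) - 1*(-5) = -3 - (-5) = 2
e23 coeff: 1*(-3) - 1*1 = -3 - 1 = -4
|a wedge b|^2 = 6^2 + 2^2 + (-4)^2
= 36 + 4 + 16
= 56


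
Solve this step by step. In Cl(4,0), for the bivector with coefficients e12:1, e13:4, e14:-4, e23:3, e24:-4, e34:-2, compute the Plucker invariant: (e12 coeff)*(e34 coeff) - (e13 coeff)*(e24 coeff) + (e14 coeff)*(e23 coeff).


Plucker relation: af - be + cd
a*f = 1*(-2) = -2
b*e = 4*(-4) = -16
c*d = (-4)*3 = -12
af - be + cd = -2 - (-16) + (-12)
= 2


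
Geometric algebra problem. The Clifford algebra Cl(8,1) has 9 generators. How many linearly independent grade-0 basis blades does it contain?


Number of grade-k basis blades in Cl(p,q) with n = p + q is C(n, k).
n = 8 + 1 = 9
C(9, 0) = 9! / (0! * 9!)
= 362880 / (1 * 362880)
= 1


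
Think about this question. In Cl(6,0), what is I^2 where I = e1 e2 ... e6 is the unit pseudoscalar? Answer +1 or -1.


The pseudoscalar I = e1...e_n (product of all n generators) of Cl(p,q) satisfies I^2 = (-1)^(q + n(n-1)/2).
p = 6, q = 0, n = p + q = 6
n(n-1)/2 = 6 * 5 / 2 = 15
Exponent = q + n(n-1)/2 = 0 + 15 = 15
I^2 = (-1)^15 = -1


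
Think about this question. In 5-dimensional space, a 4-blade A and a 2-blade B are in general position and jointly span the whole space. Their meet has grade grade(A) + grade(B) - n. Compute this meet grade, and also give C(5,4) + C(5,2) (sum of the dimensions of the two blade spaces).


Meet grade = grade(A) + grade(B) - n
= 4 + 2 - 5 = 1
C(5,4) = 5
C(5,2) = 10
dim_A + dim_B = 5 + 10 = 15


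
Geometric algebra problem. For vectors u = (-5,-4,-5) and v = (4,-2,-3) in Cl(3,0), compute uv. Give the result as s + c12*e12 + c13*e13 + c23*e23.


In Cl(3,0): e_i^2 = 1, e_ie_j = -e_je_i for i != j.
Scalar part = u . v = (-5)*4 + (-4)*(-2) + (-5)*(-3)
= -20 + 8 + 15 = 3
e12 coeff = (-5)*(-2) - (-4)*4 = 10 - (-16) = 26
e13 coeff = (-5)*(-3) - (-5)*4 = 15 - (-20) = 35
e23 coeff = (-4)*(-3) - (-5)*(-2) = 12 - 10 = 2
uv = 3 + 26*e12 + 35*e13 + 2*e23


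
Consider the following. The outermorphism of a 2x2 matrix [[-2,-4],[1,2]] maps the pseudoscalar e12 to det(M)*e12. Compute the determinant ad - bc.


The outermorphism of a linear map f sends e1^e2 to f(e1)^f(e2).
f(e1) = -2*e1 + 1*e2
f(e2) = -4*e1 + 2*e2
f(e1) ^ f(e2) = (-2*e1 + 1*e2) ^ (-4*e1 + 2*e2)
= (-2)*2*e12 + 1*(-4)*e21
= (-4 - (-4))*e12
= 0*e12
Coefficient = 0


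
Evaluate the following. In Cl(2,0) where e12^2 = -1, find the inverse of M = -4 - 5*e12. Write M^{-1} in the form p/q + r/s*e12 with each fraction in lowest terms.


M = -4 - 5*e12, where e12^2 = -1.
Since M commutes with its reverse ~M = a - b*e12, M * ~M = a^2 - b^2*e12^2 = a^2 + b^2.
So M^{-1} = ~M / (a^2 + b^2) = (a - b*e12)/(a^2 + b^2).
a^2 + b^2 = 16 + 25 = 41
Scalar part = -4/41 = -4/41
Bivector coeff = 5/41 = 5/41
M^{-1} = -4/41 + 5/41*e12


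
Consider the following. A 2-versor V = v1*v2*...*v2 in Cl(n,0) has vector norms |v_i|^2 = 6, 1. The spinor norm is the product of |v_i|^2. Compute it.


Spinor norm N(V) = |v1|^2 * |v2|^2 * ... * |v2|^2
= 6 * 1
Running product: 6, 6
N(V) = 6


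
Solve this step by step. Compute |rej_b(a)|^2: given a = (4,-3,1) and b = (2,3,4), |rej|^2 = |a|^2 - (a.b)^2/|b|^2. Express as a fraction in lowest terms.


|a|^2 = 4^2 + (-3)^2 + 1^2 = 26
|b|^2 = 2^2 + 3^2 + 4^2 = 29
a . b = 4*2 + (-3)*3 + 1*4 = 3
(a.b)^2 = 3^2 = 9
|rej|^2 = 26 - 9/29
= (754 - 9)/29
= 745/29
In lowest terms: 745/29


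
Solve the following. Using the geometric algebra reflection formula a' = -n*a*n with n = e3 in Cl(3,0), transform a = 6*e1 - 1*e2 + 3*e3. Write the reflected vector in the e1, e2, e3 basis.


Reflection formula: a' = -n*a*n, with n = e3 (unit vector, n^2 = 1).
For reflection through hyperplane perp to e3:
The component along e3 flips sign, others stay.
a = (6, -1, 3)
a' = (6, -1, -3)
a' = 6*e1 - 1*e2 - 3*e3


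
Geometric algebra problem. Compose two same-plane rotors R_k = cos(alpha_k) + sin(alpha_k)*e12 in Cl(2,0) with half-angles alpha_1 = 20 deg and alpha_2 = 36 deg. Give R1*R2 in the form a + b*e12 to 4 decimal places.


Same-plane rotors commute and their half-angles add:
R1*R2 = cos(a1 + a2) + sin(a1 + a2)*e12.
a1 + a2 = 20 + 36 = 56 deg
cos(56 deg) = 0.5592
sin(56 deg) = 0.8290
R1*R2 = 0.5592 + 0.8290*e12


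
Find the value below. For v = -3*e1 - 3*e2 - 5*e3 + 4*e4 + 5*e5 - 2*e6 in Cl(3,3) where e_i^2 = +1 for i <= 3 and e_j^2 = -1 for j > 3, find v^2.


v^2 = sum of c_i^2 * e_i^2
Positive signature terms (e_i^2 = +1): (-3)^2 + (-3)^2 + (-5)^2 = 43
Negative signature terms (e_j^2 = -1): 4^2 + 5^2 + (-2)^2 = 45
v^2 = 43 - 45 = -2


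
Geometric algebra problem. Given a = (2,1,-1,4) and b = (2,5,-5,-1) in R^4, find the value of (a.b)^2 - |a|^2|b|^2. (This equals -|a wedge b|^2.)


a . b = 2*2 + 1*5 + (-1)*(-5) + 4*(-1)
= 4 + 5 + 5 + (-4) = 10
|a|^2 = 2^2 + 1^2 + (-1)^2 + 4^2 = 22
|b|^2 = 2^2 + 5^2 + (-5)^2 + (-1)^2 = 55
(a.b)^2 = 10^2 = 100
|a|^2 * |b|^2 = 22 * 55 = 1210
Result = 100 - 1210 = -1110


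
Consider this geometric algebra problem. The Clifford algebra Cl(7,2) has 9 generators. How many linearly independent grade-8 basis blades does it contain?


Number of grade-k basis blades in Cl(p,q) with n = p + q is C(n, k).
n = 7 + 2 = 9
C(9, 8) = 9! / (8! * 1!)
= 362880 / (40320 * 1)
= 9


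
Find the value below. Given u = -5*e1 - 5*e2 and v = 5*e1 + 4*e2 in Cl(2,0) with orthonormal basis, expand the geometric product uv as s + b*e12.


Expand: (-5*e1 - 5*e2)(5*e1 + 4*e2)
= (-5)*5*e1e1 + (-5)*4*e1e2 + (-5)*5*e2e1 + (-5)*4*e2e2
Using e1^2 = e2^2 = 1, e2e1 = -e1e2:
Scalar part s = (-5)*5 + (-5)*4 = -25 + (-20) = -45
Bivector part b = (-5)*4 - (-5)*5 = -20 - (-25) = 5
uv = -45 + 5*e12


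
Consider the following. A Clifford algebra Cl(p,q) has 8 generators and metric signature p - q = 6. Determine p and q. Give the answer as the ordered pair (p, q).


We need p + q = 8 and p - q = 6.
Adding: 2p = 8 + 6 = 14, so p = 7.
Then q = 8 - 7 = 1.
(p, q) = (7, 1)


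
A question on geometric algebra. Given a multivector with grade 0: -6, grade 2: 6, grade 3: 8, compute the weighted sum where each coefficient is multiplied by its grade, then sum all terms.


Grade-weighted sum = sum of grade_k * coefficient_k
0*(-6) = 0
2*6 = 12
3*8 = 24
Total = 0 + 12 + 24 = 36


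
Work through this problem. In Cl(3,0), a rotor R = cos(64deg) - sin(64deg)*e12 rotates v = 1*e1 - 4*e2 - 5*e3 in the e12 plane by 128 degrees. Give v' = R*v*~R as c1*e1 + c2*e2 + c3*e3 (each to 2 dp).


Rotor R = cos(64deg) - sin(64deg)*e12
Rotation angle theta = 2 * 64 = 128 degrees in the e12 plane (e1 -> e2).
The component perpendicular to the plane (e3) is invariant: v'_3 = v3 = -5.00
cos(128deg) = -0.6157, sin(128deg) = 0.7880
v'_1 = v1*cos(theta) - v2*sin(theta) = 1*(-0.6157) - (-4)*0.7880 = 2.54
v'_2 = v1*sin(theta) + v2*cos(theta) = 1*0.7880 + (-4)*(-0.6157) = 3.25
v' = 2.54*e1 + 3.25*e2 - 5.00*e3


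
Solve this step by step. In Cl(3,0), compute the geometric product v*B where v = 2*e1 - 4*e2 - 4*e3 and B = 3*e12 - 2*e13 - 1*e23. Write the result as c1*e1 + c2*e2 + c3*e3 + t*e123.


vB has grade-1 (vector) and grade-3 (trivector) parts: vB = (v _| B) + (v ^ B).
Vector part <vB>_1:
  e1: -v2*b12 - v3*b13 = -(-4)*(3) - (-4)*(-2) = 4
  e2: v1*b12 - v3*b23 = (2)*(3) - (-4)*(-1) = 2
  e3: v1*b13 + v2*b23 = (2)*(-2) + (-4)*(-1) = 0
Trivector part <vB>_3:
  e123: v1*b23 - v2*b13 + v3*b12 = (2)*(-1) - (-4)*(-2) + (-4)*(3) = -22
vB = 4*e1 + 2*e2 + 0*e3 - 22*e123


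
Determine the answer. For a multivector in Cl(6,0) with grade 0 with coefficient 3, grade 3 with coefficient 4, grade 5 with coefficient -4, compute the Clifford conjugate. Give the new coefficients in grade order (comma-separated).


Clifford conjugate sign for grade k: (-1)^(k(k+1)/2)
Grade 0: (-1)^(0*1/2) = (-1)^0 = 1, coeff 3 -> 3
Grade 3: (-1)^(3*4/2) = (-1)^6 = 1, coeff 4 -> 4
Grade 5: (-1)^(5*6/2) = (-1)^15 = -1, coeff -4 -> 4
Conjugated coefficients: 3, 4, 4


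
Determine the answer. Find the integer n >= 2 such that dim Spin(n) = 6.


dim Spin(n) = dim so(n) = n(n-1)/2.
Solve n(n-1)/2 = 6, i.e. n^2 - n - 12 = 0.
Discriminant = 1 + 8*6 = 49
n = (1 + sqrt(49))/2 = (1 + 7)/2 = 4


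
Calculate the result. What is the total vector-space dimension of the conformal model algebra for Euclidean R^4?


The conformal model of R^4 uses Cl(5,1): the 4 Euclidean generators plus two extra orthogonal generators e+ (e+^2 = +1) and e- (e-^2 = -1), from which the null vectors e0, einf are built.
Number of generators m = 4 + 2 = 6.
dim Cl(p,q) = 2^m = 2^6 = 64


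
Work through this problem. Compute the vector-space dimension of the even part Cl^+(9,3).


Even subalgebra dimension = 2^(n-1)
n = 9 + 3 = 12
2^(12 - 1) = 2^11 = 2048
Verification: sum of C(12,k) for even k = 1 + 66 + 495 + 924 + 495 + 66 + 1 = 2048
Result = 2048


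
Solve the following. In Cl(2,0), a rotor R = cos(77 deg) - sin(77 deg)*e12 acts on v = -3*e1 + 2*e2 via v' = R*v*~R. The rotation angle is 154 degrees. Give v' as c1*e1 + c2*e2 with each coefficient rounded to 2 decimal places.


Rotor R = cos(77deg) - sin(77deg)*e12
Rotation angle theta = 2 * 77 = 154 degrees
v' = R*v*~R rotates v by theta.
cos(154deg) = -0.8988, sin(154deg) = 0.4384
v'_1 = -3*cos(154deg) - 2*sin(154deg)
= -3*(-0.8988) - 2*0.4384
= 1.82
v'_2 = -3*sin(154deg) + 2*cos(154deg)
= -3*0.4384 + 2*(-0.8988)
= -3.11
v' = 1.82*e1 - 3.11*e2


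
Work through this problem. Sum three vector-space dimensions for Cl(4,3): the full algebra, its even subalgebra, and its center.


n = 4 + 3 = 7
Total dim = 2^7 = 128
Even subalgebra dim = 2^6 = 64
n is odd, so center dim = 2
Sum = 128 + 64 + 2 = 194


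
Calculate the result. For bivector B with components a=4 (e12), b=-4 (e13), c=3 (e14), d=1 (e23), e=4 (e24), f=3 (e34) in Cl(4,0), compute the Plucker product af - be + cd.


Plucker relation: af - be + cd
a*f = 4*3 = 12
b*e = (-4)*4 = -16
c*d = 3*1 = 3
af - be + cd = 12 - (-16) + 3
= 31


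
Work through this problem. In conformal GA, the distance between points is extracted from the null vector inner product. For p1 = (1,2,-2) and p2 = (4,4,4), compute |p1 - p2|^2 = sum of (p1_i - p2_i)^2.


p1 - p2 = (-3, -2, -6)
|p1 - p2|^2 = (-3)^2 + (-2)^2 + (-6)^2
= 9 + 4 + 36
= 49


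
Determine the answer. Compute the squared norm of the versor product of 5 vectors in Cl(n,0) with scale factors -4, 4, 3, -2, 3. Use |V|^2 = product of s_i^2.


Each vector v_i has |v_i|^2 = s_i^2
Squared scales: (-4)^2 = 16, 4^2 = 16, 3^2 = 9, (-2)^2 = 4, 3^2 = 9
|V|^2 = 16 * 16 * 9 * 4 * 9
= 82944
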